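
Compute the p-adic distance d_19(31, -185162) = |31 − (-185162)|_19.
d_19(31, -185162) = 1/6859

Step 1 — x − y = 31 − (-185162) = 185193. Step 2 — v_19(185193) = 3 (factor: 185193 = (19^3 · 27); the sign does not affect v_p). Step 3 — |x − y|_19 = 19^{-3} = 1/6859.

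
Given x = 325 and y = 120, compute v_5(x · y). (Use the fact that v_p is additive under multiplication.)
v_5(39000) = 3

v_p(x) = 2 (factor: 325 = 5^2 · 13); v_p(y) = 1 (factor: 120 = 5^1 · 24). Additivity: v_p(xy) = v_p(x) + v_p(y) = 2 + 1 = 3. (Direct check: xy = 39000 = 5^3 · (312).)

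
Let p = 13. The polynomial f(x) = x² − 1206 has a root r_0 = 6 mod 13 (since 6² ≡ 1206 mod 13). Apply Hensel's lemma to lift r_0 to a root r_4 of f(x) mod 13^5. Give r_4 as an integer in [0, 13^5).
r_4 = 137585 (mod 371293)

Hensel's recurrence: r_{i+1} = r_i − f(r_i)·(f′(r_i))^{-1} mod 13^{i+2}, with f′(x) = 2x. Iterate:
  r_0 = 6 (mod 13)
  r_1 = 19 (mod 169)
  r_2 = 1371 (mod 2197)
  r_3 = 23341 (mod 28561)
  r_4 = 137585 (mod 371293)
Final: r_4 = 137585, and one checks f(r_4) ≡ 0 mod 13^5.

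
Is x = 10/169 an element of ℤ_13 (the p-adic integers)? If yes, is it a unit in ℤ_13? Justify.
x ∉ ℤ_13 (v_13(x) = -2 < 0)

ℤ_13 = {x ∈ ℚ_13 : v_13(x) ≥ 0} and ℤ_13^× = {x ∈ ℤ_13 : v_13(x) = 0}. Here v_13(10/169) = v_13(num) − v_13(den) = -2; compare against these criteria.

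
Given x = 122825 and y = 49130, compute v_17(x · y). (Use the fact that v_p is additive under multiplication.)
v_17(6034392250) = 6

v_p(x) = 3 (factor: 122825 = 17^3 · 25); v_p(y) = 3 (factor: 49130 = 17^3 · 10). Additivity: v_p(xy) = v_p(x) + v_p(y) = 3 + 3 = 6. (Direct check: xy = 6034392250 = 17^6 · (250).)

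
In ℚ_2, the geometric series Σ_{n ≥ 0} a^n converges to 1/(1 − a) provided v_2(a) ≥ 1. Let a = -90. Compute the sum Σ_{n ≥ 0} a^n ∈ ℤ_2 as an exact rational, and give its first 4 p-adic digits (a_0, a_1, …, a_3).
Σ a^n = 1/(1 − a) = 1/91;  first 4 digits = (1, 1, 0, 0)

v_2(a) = 1 ≥ 1, so the series converges in ℤ_2 to 1/(1 − a) = 1/(1 − (-90)) = 1/91. Expand this rational in ℤ_2: compute digits iteratively via d_i = x_i mod 2, x_{i+1} = (x_i − d_i)/2. The first 4 digits are (1, 1, 0, 0).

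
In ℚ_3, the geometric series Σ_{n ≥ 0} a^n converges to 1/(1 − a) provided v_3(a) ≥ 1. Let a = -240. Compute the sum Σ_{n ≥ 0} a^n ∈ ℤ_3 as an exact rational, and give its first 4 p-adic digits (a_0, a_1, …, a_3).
Σ a^n = 1/(1 − a) = 1/241;  first 4 digits = (1, 1, 1, 1)

v_3(a) = 1 ≥ 1, so the series converges in ℤ_3 to 1/(1 − a) = 1/(1 − (-240)) = 1/241. Expand this rational in ℤ_3: compute digits iteratively via d_i = x_i mod 3, x_{i+1} = (x_i − d_i)/3. The first 4 digits are (1, 1, 1, 1).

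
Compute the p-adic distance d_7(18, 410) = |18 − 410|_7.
d_7(18, 410) = 1/49

Step 1 — x − y = 18 − 410 = -392. Step 2 — v_7(-392) = 2 (factor: -392 = −(7^2 · 8); the sign does not affect v_p). Step 3 — |x − y|_7 = 7^{-2} = 1/49.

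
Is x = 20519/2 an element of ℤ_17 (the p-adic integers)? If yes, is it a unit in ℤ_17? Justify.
x ∈ ℤ_17 but not a unit; v_17(x) = 2 > 0

ℤ_17 = {x ∈ ℚ_17 : v_17(x) ≥ 0} and ℤ_17^× = {x ∈ ℤ_17 : v_17(x) = 0}. Here v_17(20519/2) = v_17(num) − v_17(den) = 2; compare against these criteria.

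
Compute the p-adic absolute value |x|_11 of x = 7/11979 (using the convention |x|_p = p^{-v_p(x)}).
|7/11979|_11 = 1331

Step 1 — compute v_11(x) by factoring powers of 11 out of the numerator and denominator: v_11(7/11979) = -3. Step 2 — apply |x|_p = p^{-v_p(x)} = 11^{3} = 1331.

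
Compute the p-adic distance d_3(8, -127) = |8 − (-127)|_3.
d_3(8, -127) = 1/27

Step 1 — x − y = 8 − (-127) = 135. Step 2 — v_3(135) = 3 (factor: 135 = (3^3 · 5); the sign does not affect v_p). Step 3 — |x − y|_3 = 3^{-3} = 1/27.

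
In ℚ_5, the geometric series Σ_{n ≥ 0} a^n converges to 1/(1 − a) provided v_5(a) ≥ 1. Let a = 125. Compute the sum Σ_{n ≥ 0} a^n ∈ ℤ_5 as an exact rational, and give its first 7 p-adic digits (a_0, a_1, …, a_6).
Σ a^n = 1/(1 − a) = -1/124;  first 7 digits = (1, 0, 0, 1, 0, 0, 1)

v_5(a) = 3 ≥ 1, so the series converges in ℤ_5 to 1/(1 − a) = 1/(1 − 125) = -1/124. Expand this rational in ℤ_5: compute digits iteratively via d_i = x_i mod 5, x_{i+1} = (x_i − d_i)/5. The first 7 digits are (1, 0, 0, 1, 0, 0, 1).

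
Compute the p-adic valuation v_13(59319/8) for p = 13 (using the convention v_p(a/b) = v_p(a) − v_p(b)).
v_13(59319/8) = 3

Factor powers of 13 from the numerator and denominator of the reduced fraction: 59319 = 13^3 · 27 and 8 = 13^0 · 8. Apply v_p(a/b) = v_p(a) − v_p(b): v_13(59319/8) = 3 − 0 = 3.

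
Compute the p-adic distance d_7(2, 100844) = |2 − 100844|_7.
d_7(2, 100844) = 1/16807

Step 1 — x − y = 2 − 100844 = -100842. Step 2 — v_7(-100842) = 5 (factor: -100842 = −(7^5 · 6); the sign does not affect v_p). Step 3 — |x − y|_7 = 7^{-5} = 1/16807.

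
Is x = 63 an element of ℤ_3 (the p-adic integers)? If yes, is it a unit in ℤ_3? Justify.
x ∈ ℤ_3 but not a unit; v_3(x) = 2 > 0

ℤ_3 = {x ∈ ℚ_3 : v_3(x) ≥ 0} and ℤ_3^× = {x ∈ ℤ_3 : v_3(x) = 0}. Here v_3(63) = v_3(num) − v_3(den) = 2; compare against these criteria.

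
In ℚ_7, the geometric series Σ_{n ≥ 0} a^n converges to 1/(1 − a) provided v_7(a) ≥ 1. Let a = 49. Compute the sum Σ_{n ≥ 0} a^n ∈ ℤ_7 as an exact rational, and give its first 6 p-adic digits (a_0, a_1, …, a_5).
Σ a^n = 1/(1 − a) = -1/48;  first 6 digits = (1, 0, 1, 0, 1, 0)

v_7(a) = 2 ≥ 1, so the series converges in ℤ_7 to 1/(1 − a) = 1/(1 − 49) = -1/48. Expand this rational in ℤ_7: compute digits iteratively via d_i = x_i mod 7, x_{i+1} = (x_i − d_i)/7. The first 6 digits are (1, 0, 1, 0, 1, 0).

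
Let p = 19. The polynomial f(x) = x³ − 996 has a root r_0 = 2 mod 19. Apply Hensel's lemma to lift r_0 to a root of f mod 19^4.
r_3 = 24512 (mod 130321)

Hensel: r_{i+1} = r_i − f(r_i)/f′(r_i) mod 19^{i+2}, where f′(x) = 3x². Iterate:
  r_0 = 2 (mod 19)
  r_1 = 325 (mod 361)
  r_2 = 3935 (mod 6859)
  r_3 = 24512 (mod 130321)
Final: r = 24512 with f(r) ≡ 0 mod 19^4.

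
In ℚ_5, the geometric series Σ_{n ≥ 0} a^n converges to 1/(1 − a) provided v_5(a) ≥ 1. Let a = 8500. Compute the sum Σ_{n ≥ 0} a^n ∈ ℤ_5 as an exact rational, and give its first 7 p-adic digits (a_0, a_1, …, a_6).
Σ a^n = 1/(1 − a) = -1/8499;  first 7 digits = (1, 0, 0, 3, 3, 2, 4)

v_5(a) = 3 ≥ 1, so the series converges in ℤ_5 to 1/(1 − a) = 1/(1 − 8500) = -1/8499. Expand this rational in ℤ_5: compute digits iteratively via d_i = x_i mod 5, x_{i+1} = (x_i − d_i)/5. The first 7 digits are (1, 0, 0, 3, 3, 2, 4).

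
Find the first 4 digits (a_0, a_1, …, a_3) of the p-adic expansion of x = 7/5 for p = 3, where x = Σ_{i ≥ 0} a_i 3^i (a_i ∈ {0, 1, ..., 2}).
(a_0, …, a_3) = (2, 1, 2, 1)

v_3(7/5) = 0 (numerator and denominator both coprime to 3), so x ∈ ℤ_3^×. Compute digits iteratively via a_i = x_i mod 3, x_{i+1} = (x_i − a_i)/3, with x_0 = x:
  x_0 = 7/5;  a_0 = 2;  x_1 = (x_0 − 2)/3 = -1/5
  x_1 = -1/5;  a_1 = 1;  x_2 = (x_1 − 1)/3 = -2/5
  x_2 = -2/5;  a_2 = 2;  x_3 = (x_2 − 2)/3 = -4/5
  x_3 = -4/5;  a_3 = 1;  x_4 = (x_3 − 1)/3 = -3/5
Digits: (2, 1, 2, 1).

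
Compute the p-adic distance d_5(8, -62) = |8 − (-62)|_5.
d_5(8, -62) = 1/5

Step 1 — x − y = 8 − (-62) = 70. Step 2 — v_5(70) = 1 (factor: 70 = (5^1 · 14); the sign does not affect v_p). Step 3 — |x − y|_5 = 5^{-1} = 1/5.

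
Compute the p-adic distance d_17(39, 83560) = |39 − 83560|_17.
d_17(39, 83560) = 1/83521

Step 1 — x − y = 39 − 83560 = -83521. Step 2 — v_17(-83521) = 4 (factor: -83521 = −(17^4 · 1); the sign does not affect v_p). Step 3 — |x − y|_17 = 17^{-4} = 1/83521.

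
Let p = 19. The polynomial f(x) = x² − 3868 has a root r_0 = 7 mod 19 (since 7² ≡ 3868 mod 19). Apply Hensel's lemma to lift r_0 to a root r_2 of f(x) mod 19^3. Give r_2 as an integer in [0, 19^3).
r_2 = 2781 (mod 6859)

Hensel's recurrence: r_{i+1} = r_i − f(r_i)·(f′(r_i))^{-1} mod 19^{i+2}, with f′(x) = 2x. Iterate:
  r_0 = 7 (mod 19)
  r_1 = 254 (mod 361)
  r_2 = 2781 (mod 6859)
Final: r_2 = 2781, and one checks f(r_2) ≡ 0 mod 19^3.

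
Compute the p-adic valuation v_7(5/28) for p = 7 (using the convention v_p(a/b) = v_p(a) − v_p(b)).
v_7(5/28) = -1

Factor powers of 7 from the numerator and denominator of the reduced fraction: 5 = 7^0 · 5 and 28 = 7^1 · 4. Apply v_p(a/b) = v_p(a) − v_p(b): v_7(5/28) = 0 − 1 = -1.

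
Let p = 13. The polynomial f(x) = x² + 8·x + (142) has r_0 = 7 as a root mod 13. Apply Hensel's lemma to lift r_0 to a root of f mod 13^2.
r_1 = 111 (mod 169)

Hensel: r_{i+1} = r_i − f(r_i)·(f′(r_i))^{-1} mod 13^{i+2}, f′(x) = 2x + 8. Iterate:
  r_0 = 7 (mod 13)
  r_1 = 111 (mod 169)
Final: r = 111 satisfies f(r) ≡ 0 mod 13^2.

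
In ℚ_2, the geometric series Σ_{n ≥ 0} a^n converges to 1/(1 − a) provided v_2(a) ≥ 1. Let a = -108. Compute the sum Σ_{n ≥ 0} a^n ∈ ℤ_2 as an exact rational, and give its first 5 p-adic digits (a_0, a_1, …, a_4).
Σ a^n = 1/(1 − a) = 1/109;  first 5 digits = (1, 0, 1, 0, 0)

v_2(a) = 2 ≥ 1, so the series converges in ℤ_2 to 1/(1 − a) = 1/(1 − (-108)) = 1/109. Expand this rational in ℤ_2: compute digits iteratively via d_i = x_i mod 2, x_{i+1} = (x_i − d_i)/2. The first 5 digits are (1, 0, 1, 0, 0).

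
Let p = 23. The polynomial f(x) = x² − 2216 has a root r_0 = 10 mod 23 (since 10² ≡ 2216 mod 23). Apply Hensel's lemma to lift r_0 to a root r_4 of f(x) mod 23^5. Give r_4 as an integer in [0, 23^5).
r_4 = 3694017 (mod 6436343)

Hensel's recurrence: r_{i+1} = r_i − f(r_i)·(f′(r_i))^{-1} mod 23^{i+2}, with f′(x) = 2x. Iterate:
  r_0 = 10 (mod 23)
  r_1 = 10 (mod 529)
  r_2 = 7416 (mod 12167)
  r_3 = 56084 (mod 279841)
  r_4 = 3694017 (mod 6436343)
Final: r_4 = 3694017, and one checks f(r_4) ≡ 0 mod 23^5.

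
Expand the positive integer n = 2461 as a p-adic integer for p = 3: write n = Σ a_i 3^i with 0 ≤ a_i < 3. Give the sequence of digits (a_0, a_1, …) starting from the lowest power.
(a_0, a_1, …) = (1, 1, 0, 1, 0, 1, 0, 1)

Repeated division by 3 gives the digits low-to-high: 2461 = 1 + 1·3^1 + 1·3^3 + 1·3^5 + 1·3^7. Digit sequence: (1, 1, 0, 1, 0, 1, 0, 1).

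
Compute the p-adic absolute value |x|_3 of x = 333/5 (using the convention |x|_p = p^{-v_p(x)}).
|333/5|_3 = 1/9

Step 1 — compute v_3(x) by factoring powers of 3 out of the numerator and denominator: v_3(333/5) = 2. Step 2 — apply |x|_p = p^{-v_p(x)} = 3^{-2} = 1/9.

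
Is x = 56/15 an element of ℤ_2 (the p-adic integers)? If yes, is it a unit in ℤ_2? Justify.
x ∈ ℤ_2 but not a unit; v_2(x) = 3 > 0

ℤ_2 = {x ∈ ℚ_2 : v_2(x) ≥ 0} and ℤ_2^× = {x ∈ ℤ_2 : v_2(x) = 0}. Here v_2(56/15) = v_2(num) − v_2(den) = 3; compare against these criteria.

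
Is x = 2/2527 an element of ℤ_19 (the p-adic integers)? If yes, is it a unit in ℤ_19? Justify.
x ∉ ℤ_19 (v_19(x) = -2 < 0)

ℤ_19 = {x ∈ ℚ_19 : v_19(x) ≥ 0} and ℤ_19^× = {x ∈ ℤ_19 : v_19(x) = 0}. Here v_19(2/2527) = v_19(num) − v_19(den) = -2; compare against these criteria.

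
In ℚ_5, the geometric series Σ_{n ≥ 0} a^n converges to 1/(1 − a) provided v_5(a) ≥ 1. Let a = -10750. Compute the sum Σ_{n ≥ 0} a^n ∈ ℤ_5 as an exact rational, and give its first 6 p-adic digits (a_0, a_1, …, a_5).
Σ a^n = 1/(1 − a) = 1/10751;  first 6 digits = (1, 0, 0, 4, 2, 1)

v_5(a) = 3 ≥ 1, so the series converges in ℤ_5 to 1/(1 − a) = 1/(1 − (-10750)) = 1/10751. Expand this rational in ℤ_5: compute digits iteratively via d_i = x_i mod 5, x_{i+1} = (x_i − d_i)/5. The first 6 digits are (1, 0, 0, 4, 2, 1).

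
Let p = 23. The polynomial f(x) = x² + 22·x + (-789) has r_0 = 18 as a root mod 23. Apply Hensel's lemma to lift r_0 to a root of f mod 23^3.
r_2 = 7033 (mod 12167)

Hensel: r_{i+1} = r_i − f(r_i)·(f′(r_i))^{-1} mod 23^{i+2}, f′(x) = 2x + 22. Iterate:
  r_0 = 18 (mod 23)
  r_1 = 156 (mod 529)
  r_2 = 7033 (mod 12167)
Final: r = 7033 satisfies f(r) ≡ 0 mod 23^3.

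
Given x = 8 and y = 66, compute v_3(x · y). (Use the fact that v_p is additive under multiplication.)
v_3(528) = 1

v_p(x) = 0 (factor: 8 = 3^0 · 8); v_p(y) = 1 (factor: 66 = 3^1 · 22). Additivity: v_p(xy) = v_p(x) + v_p(y) = 0 + 1 = 1. (Direct check: xy = 528 = 3^1 · (176).)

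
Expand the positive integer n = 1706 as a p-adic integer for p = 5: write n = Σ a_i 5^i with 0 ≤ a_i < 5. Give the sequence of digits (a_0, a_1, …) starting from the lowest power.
(a_0, a_1, …) = (1, 1, 3, 3, 2)

Repeated division by 5 gives the digits low-to-high: 1706 = 1 + 1·5^1 + 3·5^2 + 3·5^3 + 2·5^4. Digit sequence: (1, 1, 3, 3, 2).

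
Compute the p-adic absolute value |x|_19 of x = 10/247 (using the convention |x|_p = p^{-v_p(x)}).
|10/247|_19 = 19

Step 1 — compute v_19(x) by factoring powers of 19 out of the numerator and denominator: v_19(10/247) = -1. Step 2 — apply |x|_p = p^{-v_p(x)} = 19^{1} = 19.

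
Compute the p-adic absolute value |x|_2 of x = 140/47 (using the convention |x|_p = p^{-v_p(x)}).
|140/47|_2 = 1/4

Step 1 — compute v_2(x) by factoring powers of 2 out of the numerator and denominator: v_2(140/47) = 2. Step 2 — apply |x|_p = p^{-v_p(x)} = 2^{-2} = 1/4.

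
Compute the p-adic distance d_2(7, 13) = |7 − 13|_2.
d_2(7, 13) = 1/2

Step 1 — x − y = 7 − 13 = -6. Step 2 — v_2(-6) = 1 (factor: -6 = −(2^1 · 3); the sign does not affect v_p). Step 3 — |x − y|_2 = 2^{-1} = 1/2.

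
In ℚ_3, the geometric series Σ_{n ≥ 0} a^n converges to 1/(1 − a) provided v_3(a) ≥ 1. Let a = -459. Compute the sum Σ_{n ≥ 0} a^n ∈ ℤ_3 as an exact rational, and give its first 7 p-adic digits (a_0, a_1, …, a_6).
Σ a^n = 1/(1 − a) = 1/460;  first 7 digits = (1, 0, 0, 1, 0, 1, 0)

v_3(a) = 3 ≥ 1, so the series converges in ℤ_3 to 1/(1 − a) = 1/(1 − (-459)) = 1/460. Expand this rational in ℤ_3: compute digits iteratively via d_i = x_i mod 3, x_{i+1} = (x_i − d_i)/3. The first 7 digits are (1, 0, 0, 1, 0, 1, 0).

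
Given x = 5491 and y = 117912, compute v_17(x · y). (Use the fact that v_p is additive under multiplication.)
v_17(647454792) = 5

v_p(x) = 2 (factor: 5491 = 17^2 · 19); v_p(y) = 3 (factor: 117912 = 17^3 · 24). Additivity: v_p(xy) = v_p(x) + v_p(y) = 2 + 3 = 5. (Direct check: xy = 647454792 = 17^5 · (456).)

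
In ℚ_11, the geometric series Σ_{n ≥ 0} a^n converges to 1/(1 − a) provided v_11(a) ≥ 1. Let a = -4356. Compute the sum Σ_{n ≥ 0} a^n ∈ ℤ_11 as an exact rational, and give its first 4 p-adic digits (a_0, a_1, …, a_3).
Σ a^n = 1/(1 − a) = 1/4357;  first 4 digits = (1, 0, 8, 7)

v_11(a) = 2 ≥ 1, so the series converges in ℤ_11 to 1/(1 − a) = 1/(1 − (-4356)) = 1/4357. Expand this rational in ℤ_11: compute digits iteratively via d_i = x_i mod 11, x_{i+1} = (x_i − d_i)/11. The first 4 digits are (1, 0, 8, 7).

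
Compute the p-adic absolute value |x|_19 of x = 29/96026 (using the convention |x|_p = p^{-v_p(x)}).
|29/96026|_19 = 6859

Step 1 — compute v_19(x) by factoring powers of 19 out of the numerator and denominator: v_19(29/96026) = -3. Step 2 — apply |x|_p = p^{-v_p(x)} = 19^{3} = 6859.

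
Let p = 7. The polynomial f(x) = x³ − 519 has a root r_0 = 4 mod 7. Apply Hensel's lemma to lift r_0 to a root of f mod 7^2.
r_1 = 39 (mod 49)

Hensel: r_{i+1} = r_i − f(r_i)/f′(r_i) mod 7^{i+2}, where f′(x) = 3x². Iterate:
  r_0 = 4 (mod 7)
  r_1 = 39 (mod 49)
Final: r = 39 with f(r) ≡ 0 mod 7^2.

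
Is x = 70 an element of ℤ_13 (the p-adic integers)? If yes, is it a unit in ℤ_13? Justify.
x ∈ ℤ_13^× (unit); v_13(x) = 0

ℤ_13 = {x ∈ ℚ_13 : v_13(x) ≥ 0} and ℤ_13^× = {x ∈ ℤ_13 : v_13(x) = 0}. Here v_13(70) = v_13(num) − v_13(den) = 0; compare against these criteria.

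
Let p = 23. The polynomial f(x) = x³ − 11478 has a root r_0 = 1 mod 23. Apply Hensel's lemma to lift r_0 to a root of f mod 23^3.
r_2 = 7706 (mod 12167)

Hensel: r_{i+1} = r_i − f(r_i)/f′(r_i) mod 23^{i+2}, where f′(x) = 3x². Iterate:
  r_0 = 1 (mod 23)
  r_1 = 300 (mod 529)
  r_2 = 7706 (mod 12167)
Final: r = 7706 with f(r) ≡ 0 mod 23^3.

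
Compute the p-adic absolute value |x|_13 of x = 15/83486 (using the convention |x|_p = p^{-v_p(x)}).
|15/83486|_13 = 2197

Step 1 — compute v_13(x) by factoring powers of 13 out of the numerator and denominator: v_13(15/83486) = -3. Step 2 — apply |x|_p = p^{-v_p(x)} = 13^{3} = 2197.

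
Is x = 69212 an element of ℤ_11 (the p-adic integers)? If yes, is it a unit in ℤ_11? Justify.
x ∈ ℤ_11 but not a unit; v_11(x) = 3 > 0

ℤ_11 = {x ∈ ℚ_11 : v_11(x) ≥ 0} and ℤ_11^× = {x ∈ ℤ_11 : v_11(x) = 0}. Here v_11(69212) = v_11(num) − v_11(den) = 3; compare against these criteria.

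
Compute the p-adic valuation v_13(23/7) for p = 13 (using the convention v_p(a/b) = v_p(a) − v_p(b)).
v_13(23/7) = 0

Factor powers of 13 from the numerator and denominator of the reduced fraction: 23 = 13^0 · 23 and 7 = 13^0 · 7. Apply v_p(a/b) = v_p(a) − v_p(b): v_13(23/7) = 0 − 0 = 0.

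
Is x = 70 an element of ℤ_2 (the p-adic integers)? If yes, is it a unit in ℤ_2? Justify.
x ∈ ℤ_2 but not a unit; v_2(x) = 1 > 0

ℤ_2 = {x ∈ ℚ_2 : v_2(x) ≥ 0} and ℤ_2^× = {x ∈ ℤ_2 : v_2(x) = 0}. Here v_2(70) = v_2(num) − v_2(den) = 1; compare against these criteria.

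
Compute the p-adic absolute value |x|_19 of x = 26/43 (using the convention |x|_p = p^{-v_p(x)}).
|26/43|_19 = 1

Step 1 — compute v_19(x) by factoring powers of 19 out of the numerator and denominator: v_19(26/43) = 0. Step 2 — apply |x|_p = p^{-v_p(x)} = 19^{0} = 1.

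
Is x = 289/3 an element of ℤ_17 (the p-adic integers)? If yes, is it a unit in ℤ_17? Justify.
x ∈ ℤ_17 but not a unit; v_17(x) = 2 > 0

ℤ_17 = {x ∈ ℚ_17 : v_17(x) ≥ 0} and ℤ_17^× = {x ∈ ℤ_17 : v_17(x) = 0}. Here v_17(289/3) = v_17(num) − v_17(den) = 2; compare against these criteria.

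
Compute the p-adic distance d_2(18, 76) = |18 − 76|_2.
d_2(18, 76) = 1/2

Step 1 — x − y = 18 − 76 = -58. Step 2 — v_2(-58) = 1 (factor: -58 = −(2^1 · 29); the sign does not affect v_p). Step 3 — |x − y|_2 = 2^{-1} = 1/2.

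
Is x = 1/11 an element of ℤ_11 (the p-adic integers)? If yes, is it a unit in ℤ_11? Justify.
x ∉ ℤ_11 (v_11(x) = -1 < 0)

ℤ_11 = {x ∈ ℚ_11 : v_11(x) ≥ 0} and ℤ_11^× = {x ∈ ℤ_11 : v_11(x) = 0}. Here v_11(1/11) = v_11(num) − v_11(den) = -1; compare against these criteria.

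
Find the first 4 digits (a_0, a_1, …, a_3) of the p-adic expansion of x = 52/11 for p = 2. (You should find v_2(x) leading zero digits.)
(a_0, …, a_3) = (0, 0, 1, 1)

v_2(52/11) = 2, so a_0 = ... = a_1 = 0. Factor out: x = 2^2 · u with u = 13/11 a unit in ℤ_2. Expand u iteratively via a_{v+i} = u_i mod 2, u_{i+1} = (u_i − a_{v+i})/2:
  u_0 = 13/11;  a_2 = 1;  u_1 = (u_0 − 1)/2 = 1/11
  u_1 = 1/11;  a_3 = 1;  u_2 = (u_1 − 1)/2 = -5/11
Digits: (0, 0, 1, 1).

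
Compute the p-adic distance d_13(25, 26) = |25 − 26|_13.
d_13(25, 26) = 1

Step 1 — x − y = 25 − 26 = -1. Step 2 — v_13(-1) = 0 (factor: -1 = −(13^0 · 1); the sign does not affect v_p). Step 3 — |x − y|_13 = 13^{0} = 1.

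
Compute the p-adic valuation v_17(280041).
v_17(280041) = 3

v_17(n) is the largest exponent k such that 17^k divides n. Factor out: 280041 = 17^3 · 57. (Sign doesn't affect v_p.) So v_17(280041) = 3.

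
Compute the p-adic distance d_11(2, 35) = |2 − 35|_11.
d_11(2, 35) = 1/11

Step 1 — x − y = 2 − 35 = -33. Step 2 — v_11(-33) = 1 (factor: -33 = −(11^1 · 3); the sign does not affect v_p). Step 3 — |x − y|_11 = 11^{-1} = 1/11.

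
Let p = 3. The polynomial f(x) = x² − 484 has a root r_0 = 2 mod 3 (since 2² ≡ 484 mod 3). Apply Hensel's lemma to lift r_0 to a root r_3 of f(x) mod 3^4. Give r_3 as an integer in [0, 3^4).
r_3 = 59 (mod 81)

Hensel's recurrence: r_{i+1} = r_i − f(r_i)·(f′(r_i))^{-1} mod 3^{i+2}, with f′(x) = 2x. Iterate:
  r_0 = 2 (mod 3)
  r_1 = 5 (mod 9)
  r_2 = 5 (mod 27)
  r_3 = 59 (mod 81)
Final: r_3 = 59, and one checks f(r_3) ≡ 0 mod 3^4.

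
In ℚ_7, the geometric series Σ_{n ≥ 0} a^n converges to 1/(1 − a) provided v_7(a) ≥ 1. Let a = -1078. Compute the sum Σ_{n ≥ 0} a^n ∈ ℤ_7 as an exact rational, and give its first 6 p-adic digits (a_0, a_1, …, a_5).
Σ a^n = 1/(1 − a) = 1/1079;  first 6 digits = (1, 0, 6, 3, 0, 6)

v_7(a) = 2 ≥ 1, so the series converges in ℤ_7 to 1/(1 − a) = 1/(1 − (-1078)) = 1/1079. Expand this rational in ℤ_7: compute digits iteratively via d_i = x_i mod 7, x_{i+1} = (x_i − d_i)/7. The first 6 digits are (1, 0, 6, 3, 0, 6).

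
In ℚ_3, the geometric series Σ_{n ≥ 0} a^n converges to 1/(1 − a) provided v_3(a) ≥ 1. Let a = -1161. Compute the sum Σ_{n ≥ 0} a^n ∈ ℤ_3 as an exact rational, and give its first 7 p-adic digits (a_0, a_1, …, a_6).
Σ a^n = 1/(1 − a) = 1/1162;  first 7 digits = (1, 0, 0, 2, 0, 1, 2)

v_3(a) = 3 ≥ 1, so the series converges in ℤ_3 to 1/(1 − a) = 1/(1 − (-1161)) = 1/1162. Expand this rational in ℤ_3: compute digits iteratively via d_i = x_i mod 3, x_{i+1} = (x_i − d_i)/3. The first 7 digits are (1, 0, 0, 2, 0, 1, 2).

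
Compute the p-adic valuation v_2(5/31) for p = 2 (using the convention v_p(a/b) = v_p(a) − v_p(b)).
v_2(5/31) = 0

Factor powers of 2 from the numerator and denominator of the reduced fraction: 5 = 2^0 · 5 and 31 = 2^0 · 31. Apply v_p(a/b) = v_p(a) − v_p(b): v_2(5/31) = 0 − 0 = 0.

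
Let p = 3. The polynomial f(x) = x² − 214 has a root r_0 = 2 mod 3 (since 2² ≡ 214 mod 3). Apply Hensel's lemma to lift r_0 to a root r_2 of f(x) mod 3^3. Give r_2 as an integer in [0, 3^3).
r_2 = 5 (mod 27)

Hensel's recurrence: r_{i+1} = r_i − f(r_i)·(f′(r_i))^{-1} mod 3^{i+2}, with f′(x) = 2x. Iterate:
  r_0 = 2 (mod 3)
  r_1 = 5 (mod 9)
  r_2 = 5 (mod 27)
Final: r_2 = 5, and one checks f(r_2) ≡ 0 mod 3^3.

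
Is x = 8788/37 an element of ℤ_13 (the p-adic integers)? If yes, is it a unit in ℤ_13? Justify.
x ∈ ℤ_13 but not a unit; v_13(x) = 3 > 0

ℤ_13 = {x ∈ ℚ_13 : v_13(x) ≥ 0} and ℤ_13^× = {x ∈ ℤ_13 : v_13(x) = 0}. Here v_13(8788/37) = v_13(num) − v_13(den) = 3; compare against these criteria.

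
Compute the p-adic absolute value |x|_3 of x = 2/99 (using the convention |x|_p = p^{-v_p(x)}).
|2/99|_3 = 9

Step 1 — compute v_3(x) by factoring powers of 3 out of the numerator and denominator: v_3(2/99) = -2. Step 2 — apply |x|_p = p^{-v_p(x)} = 3^{2} = 9.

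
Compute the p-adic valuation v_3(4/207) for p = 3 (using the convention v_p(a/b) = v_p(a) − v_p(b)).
v_3(4/207) = -2

Factor powers of 3 from the numerator and denominator of the reduced fraction: 4 = 3^0 · 4 and 207 = 3^2 · 23. Apply v_p(a/b) = v_p(a) − v_p(b): v_3(4/207) = 0 − 2 = -2.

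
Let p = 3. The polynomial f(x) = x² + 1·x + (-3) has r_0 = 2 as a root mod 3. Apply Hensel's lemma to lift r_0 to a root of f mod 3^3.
r_2 = 5 (mod 27)

Hensel: r_{i+1} = r_i − f(r_i)·(f′(r_i))^{-1} mod 3^{i+2}, f′(x) = 2x + 1. Iterate:
  r_0 = 2 (mod 3)
  r_1 = 5 (mod 9)
  r_2 = 5 (mod 27)
Final: r = 5 satisfies f(r) ≡ 0 mod 3^3.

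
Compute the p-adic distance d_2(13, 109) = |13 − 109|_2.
d_2(13, 109) = 1/32

Step 1 — x − y = 13 − 109 = -96. Step 2 — v_2(-96) = 5 (factor: -96 = −(2^5 · 3); the sign does not affect v_p). Step 3 — |x − y|_2 = 2^{-5} = 1/32.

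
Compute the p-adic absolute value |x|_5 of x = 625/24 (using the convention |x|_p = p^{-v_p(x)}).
|625/24|_5 = 1/625

Step 1 — compute v_5(x) by factoring powers of 5 out of the numerator and denominator: v_5(625/24) = 4. Step 2 — apply |x|_p = p^{-v_p(x)} = 5^{-4} = 1/625.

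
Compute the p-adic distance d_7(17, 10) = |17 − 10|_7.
d_7(17, 10) = 1/7

Step 1 — x − y = 17 − 10 = 7. Step 2 — v_7(7) = 1 (factor: 7 = (7^1 · 1); the sign does not affect v_p). Step 3 — |x − y|_7 = 7^{-1} = 1/7.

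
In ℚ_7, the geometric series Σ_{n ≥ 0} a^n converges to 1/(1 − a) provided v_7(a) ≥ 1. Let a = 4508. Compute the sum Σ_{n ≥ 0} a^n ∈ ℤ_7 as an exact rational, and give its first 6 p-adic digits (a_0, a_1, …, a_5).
Σ a^n = 1/(1 − a) = -1/4507;  first 6 digits = (1, 0, 1, 6, 2, 5)

v_7(a) = 2 ≥ 1, so the series converges in ℤ_7 to 1/(1 − a) = 1/(1 − 4508) = -1/4507. Expand this rational in ℤ_7: compute digits iteratively via d_i = x_i mod 7, x_{i+1} = (x_i − d_i)/7. The first 6 digits are (1, 0, 1, 6, 2, 5).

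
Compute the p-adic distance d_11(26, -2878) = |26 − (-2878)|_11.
d_11(26, -2878) = 1/121

Step 1 — x − y = 26 − (-2878) = 2904. Step 2 — v_11(2904) = 2 (factor: 2904 = (11^2 · 24); the sign does not affect v_p). Step 3 — |x − y|_11 = 11^{-2} = 1/121.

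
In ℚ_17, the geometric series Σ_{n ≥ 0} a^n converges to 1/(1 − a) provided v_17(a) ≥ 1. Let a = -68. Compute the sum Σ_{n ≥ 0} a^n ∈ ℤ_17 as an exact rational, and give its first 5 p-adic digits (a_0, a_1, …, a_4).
Σ a^n = 1/(1 − a) = 1/69;  first 5 digits = (1, 13, 15, 4, 14)

v_17(a) = 1 ≥ 1, so the series converges in ℤ_17 to 1/(1 − a) = 1/(1 − (-68)) = 1/69. Expand this rational in ℤ_17: compute digits iteratively via d_i = x_i mod 17, x_{i+1} = (x_i − d_i)/17. The first 5 digits are (1, 13, 15, 4, 14).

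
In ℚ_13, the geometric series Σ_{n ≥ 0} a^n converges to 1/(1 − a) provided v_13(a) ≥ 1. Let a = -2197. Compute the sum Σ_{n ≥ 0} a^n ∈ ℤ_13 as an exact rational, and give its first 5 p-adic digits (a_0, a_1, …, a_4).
Σ a^n = 1/(1 − a) = 1/2198;  first 5 digits = (1, 0, 0, 12, 12)

v_13(a) = 3 ≥ 1, so the series converges in ℤ_13 to 1/(1 − a) = 1/(1 − (-2197)) = 1/2198. Expand this rational in ℤ_13: compute digits iteratively via d_i = x_i mod 13, x_{i+1} = (x_i − d_i)/13. The first 5 digits are (1, 0, 0, 12, 12).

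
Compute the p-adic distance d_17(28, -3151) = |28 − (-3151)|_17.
d_17(28, -3151) = 1/289

Step 1 — x − y = 28 − (-3151) = 3179. Step 2 — v_17(3179) = 2 (factor: 3179 = (17^2 · 11); the sign does not affect v_p). Step 3 — |x − y|_17 = 17^{-2} = 1/289.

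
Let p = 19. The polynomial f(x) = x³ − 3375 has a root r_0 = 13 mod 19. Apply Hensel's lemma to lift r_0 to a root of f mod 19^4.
r_3 = 88021 (mod 130321)

Hensel: r_{i+1} = r_i − f(r_i)/f′(r_i) mod 19^{i+2}, where f′(x) = 3x². Iterate:
  r_0 = 13 (mod 19)
  r_1 = 298 (mod 361)
  r_2 = 5713 (mod 6859)
  r_3 = 88021 (mod 130321)
Final: r = 88021 with f(r) ≡ 0 mod 19^4.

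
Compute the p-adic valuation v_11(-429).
v_11(-429) = 1

v_11(n) is the largest exponent k such that 11^k divides n. Factor out: -429 = -11^1 · 39. (Sign doesn't affect v_p.) So v_11(-429) = 1.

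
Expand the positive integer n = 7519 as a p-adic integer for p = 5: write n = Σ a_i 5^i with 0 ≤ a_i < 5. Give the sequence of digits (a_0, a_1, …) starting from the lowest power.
(a_0, a_1, …) = (4, 3, 0, 0, 2, 2)

Repeated division by 5 gives the digits low-to-high: 7519 = 4 + 3·5^1 + 2·5^4 + 2·5^5. Digit sequence: (4, 3, 0, 0, 2, 2).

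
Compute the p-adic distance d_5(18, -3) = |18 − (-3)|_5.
d_5(18, -3) = 1

Step 1 — x − y = 18 − (-3) = 21. Step 2 — v_5(21) = 0 (factor: 21 = (5^0 · 21); the sign does not affect v_p). Step 3 — |x − y|_5 = 5^{0} = 1.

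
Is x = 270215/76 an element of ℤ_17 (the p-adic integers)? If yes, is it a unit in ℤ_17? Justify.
x ∈ ℤ_17 but not a unit; v_17(x) = 3 > 0

ℤ_17 = {x ∈ ℚ_17 : v_17(x) ≥ 0} and ℤ_17^× = {x ∈ ℤ_17 : v_17(x) = 0}. Here v_17(270215/76) = v_17(num) − v_17(den) = 3; compare against these criteria.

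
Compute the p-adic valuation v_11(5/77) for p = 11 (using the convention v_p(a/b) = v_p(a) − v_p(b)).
v_11(5/77) = -1

Factor powers of 11 from the numerator and denominator of the reduced fraction: 5 = 11^0 · 5 and 77 = 11^1 · 7. Apply v_p(a/b) = v_p(a) − v_p(b): v_11(5/77) = 0 − 1 = -1.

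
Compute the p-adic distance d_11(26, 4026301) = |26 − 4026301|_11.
d_11(26, 4026301) = 1/161051

Step 1 — x − y = 26 − 4026301 = -4026275. Step 2 — v_11(-4026275) = 5 (factor: -4026275 = −(11^5 · 25); the sign does not affect v_p). Step 3 — |x − y|_11 = 11^{-5} = 1/161051.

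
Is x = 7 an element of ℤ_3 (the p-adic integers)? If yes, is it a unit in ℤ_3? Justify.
x ∈ ℤ_3^× (unit); v_3(x) = 0

ℤ_3 = {x ∈ ℚ_3 : v_3(x) ≥ 0} and ℤ_3^× = {x ∈ ℤ_3 : v_3(x) = 0}. Here v_3(7) = v_3(num) − v_3(den) = 0; compare against these criteria.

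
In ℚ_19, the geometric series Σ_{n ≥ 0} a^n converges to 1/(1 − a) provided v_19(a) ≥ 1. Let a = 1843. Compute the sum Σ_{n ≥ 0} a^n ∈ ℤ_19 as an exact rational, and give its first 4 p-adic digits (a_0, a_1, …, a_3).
Σ a^n = 1/(1 − a) = -1/1842;  first 4 digits = (1, 2, 9, 9)

v_19(a) = 1 ≥ 1, so the series converges in ℤ_19 to 1/(1 − a) = 1/(1 − 1843) = -1/1842. Expand this rational in ℤ_19: compute digits iteratively via d_i = x_i mod 19, x_{i+1} = (x_i − d_i)/19. The first 4 digits are (1, 2, 9, 9).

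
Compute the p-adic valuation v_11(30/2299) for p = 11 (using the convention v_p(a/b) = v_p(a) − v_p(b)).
v_11(30/2299) = -2

Factor powers of 11 from the numerator and denominator of the reduced fraction: 30 = 11^0 · 30 and 2299 = 11^2 · 19. Apply v_p(a/b) = v_p(a) − v_p(b): v_11(30/2299) = 0 − 2 = -2.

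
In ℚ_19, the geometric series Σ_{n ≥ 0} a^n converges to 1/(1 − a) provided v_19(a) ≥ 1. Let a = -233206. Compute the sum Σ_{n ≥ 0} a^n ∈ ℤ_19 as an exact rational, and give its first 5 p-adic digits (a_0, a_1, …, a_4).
Σ a^n = 1/(1 − a) = 1/233207;  first 5 digits = (1, 0, 0, 4, 17)

v_19(a) = 3 ≥ 1, so the series converges in ℤ_19 to 1/(1 − a) = 1/(1 − (-233206)) = 1/233207. Expand this rational in ℤ_19: compute digits iteratively via d_i = x_i mod 19, x_{i+1} = (x_i − d_i)/19. The first 5 digits are (1, 0, 0, 4, 17).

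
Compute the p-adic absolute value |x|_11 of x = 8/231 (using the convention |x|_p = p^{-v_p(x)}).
|8/231|_11 = 11

Step 1 — compute v_11(x) by factoring powers of 11 out of the numerator and denominator: v_11(8/231) = -1. Step 2 — apply |x|_p = p^{-v_p(x)} = 11^{1} = 11.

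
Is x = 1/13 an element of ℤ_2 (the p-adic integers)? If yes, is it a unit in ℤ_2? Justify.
x ∈ ℤ_2^× (unit); v_2(x) = 0

ℤ_2 = {x ∈ ℚ_2 : v_2(x) ≥ 0} and ℤ_2^× = {x ∈ ℤ_2 : v_2(x) = 0}. Here v_2(1/13) = v_2(num) − v_2(den) = 0; compare against these criteria.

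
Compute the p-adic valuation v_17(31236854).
v_17(31236854) = 5

v_17(n) is the largest exponent k such that 17^k divides n. Factor out: 31236854 = 17^5 · 22. (Sign doesn't affect v_p.) So v_17(31236854) = 5.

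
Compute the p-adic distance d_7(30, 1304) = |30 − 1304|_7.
d_7(30, 1304) = 1/49

Step 1 — x − y = 30 − 1304 = -1274. Step 2 — v_7(-1274) = 2 (factor: -1274 = −(7^2 · 26); the sign does not affect v_p). Step 3 — |x − y|_7 = 7^{-2} = 1/49.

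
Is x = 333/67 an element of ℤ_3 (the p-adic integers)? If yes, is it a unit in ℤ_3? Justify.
x ∈ ℤ_3 but not a unit; v_3(x) = 2 > 0

ℤ_3 = {x ∈ ℚ_3 : v_3(x) ≥ 0} and ℤ_3^× = {x ∈ ℤ_3 : v_3(x) = 0}. Here v_3(333/67) = v_3(num) − v_3(den) = 2; compare against these criteria.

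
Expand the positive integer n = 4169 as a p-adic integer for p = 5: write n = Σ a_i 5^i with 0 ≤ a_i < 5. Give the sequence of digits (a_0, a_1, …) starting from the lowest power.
(a_0, a_1, …) = (4, 3, 1, 3, 1, 1)

Repeated division by 5 gives the digits low-to-high: 4169 = 4 + 3·5^1 + 1·5^2 + 3·5^3 + 1·5^4 + 1·5^5. Digit sequence: (4, 3, 1, 3, 1, 1).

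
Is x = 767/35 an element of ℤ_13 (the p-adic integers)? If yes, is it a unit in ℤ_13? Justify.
x ∈ ℤ_13 but not a unit; v_13(x) = 1 > 0

ℤ_13 = {x ∈ ℚ_13 : v_13(x) ≥ 0} and ℤ_13^× = {x ∈ ℤ_13 : v_13(x) = 0}. Here v_13(767/35) = v_13(num) − v_13(den) = 1; compare against these criteria.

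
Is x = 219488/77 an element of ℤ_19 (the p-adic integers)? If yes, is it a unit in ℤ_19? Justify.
x ∈ ℤ_19 but not a unit; v_19(x) = 3 > 0

ℤ_19 = {x ∈ ℚ_19 : v_19(x) ≥ 0} and ℤ_19^× = {x ∈ ℤ_19 : v_19(x) = 0}. Here v_19(219488/77) = v_19(num) − v_19(den) = 3; compare against these criteria.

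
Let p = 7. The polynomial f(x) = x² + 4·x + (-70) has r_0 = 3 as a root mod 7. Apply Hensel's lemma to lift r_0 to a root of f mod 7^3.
r_2 = 248 (mod 343)

Hensel: r_{i+1} = r_i − f(r_i)·(f′(r_i))^{-1} mod 7^{i+2}, f′(x) = 2x + 4. Iterate:
  r_0 = 3 (mod 7)
  r_1 = 3 (mod 49)
  r_2 = 248 (mod 343)
Final: r = 248 satisfies f(r) ≡ 0 mod 7^3.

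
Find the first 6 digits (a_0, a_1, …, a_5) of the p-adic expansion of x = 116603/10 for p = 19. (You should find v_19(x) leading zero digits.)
(a_0, …, a_5) = (0, 0, 0, 15, 5, 13)

v_19(116603/10) = 3, so a_0 = ... = a_2 = 0. Factor out: x = 19^3 · u with u = 17/10 a unit in ℤ_19. Expand u iteratively via a_{v+i} = u_i mod 19, u_{i+1} = (u_i − a_{v+i})/19:
  u_0 = 17/10;  a_3 = 15;  u_1 = (u_0 − 15)/19 = -7/10
  u_1 = -7/10;  a_4 = 5;  u_2 = (u_1 − 5)/19 = -3/10
  u_2 = -3/10;  a_5 = 13;  u_3 = (u_2 − 13)/19 = -7/10
Digits: (0, 0, 0, 15, 5, 13).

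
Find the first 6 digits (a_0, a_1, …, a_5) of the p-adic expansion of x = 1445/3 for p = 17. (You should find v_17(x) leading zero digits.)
(a_0, …, a_5) = (0, 0, 13, 5, 11, 5)

v_17(1445/3) = 2, so a_0 = ... = a_1 = 0. Factor out: x = 17^2 · u with u = 5/3 a unit in ℤ_17. Expand u iteratively via a_{v+i} = u_i mod 17, u_{i+1} = (u_i − a_{v+i})/17:
  u_0 = 5/3;  a_2 = 13;  u_1 = (u_0 − 13)/17 = -2/3
  u_1 = -2/3;  a_3 = 5;  u_2 = (u_1 − 5)/17 = -1/3
  u_2 = -1/3;  a_4 = 11;  u_3 = (u_2 − 11)/17 = -2/3
  u_3 = -2/3;  a_5 = 5;  u_4 = (u_3 − 5)/17 = -1/3
Digits: (0, 0, 13, 5, 11, 5).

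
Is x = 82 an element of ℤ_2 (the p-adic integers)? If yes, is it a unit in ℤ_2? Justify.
x ∈ ℤ_2 but not a unit; v_2(x) = 1 > 0

ℤ_2 = {x ∈ ℚ_2 : v_2(x) ≥ 0} and ℤ_2^× = {x ∈ ℤ_2 : v_2(x) = 0}. Here v_2(82) = v_2(num) − v_2(den) = 1; compare against these criteria.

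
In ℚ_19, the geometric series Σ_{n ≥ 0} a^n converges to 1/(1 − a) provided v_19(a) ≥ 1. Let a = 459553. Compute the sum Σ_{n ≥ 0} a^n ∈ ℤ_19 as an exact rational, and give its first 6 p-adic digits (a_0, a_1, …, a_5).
Σ a^n = 1/(1 − a) = -1/459552;  first 6 digits = (1, 0, 0, 10, 3, 0)

v_19(a) = 3 ≥ 1, so the series converges in ℤ_19 to 1/(1 − a) = 1/(1 − 459553) = -1/459552. Expand this rational in ℤ_19: compute digits iteratively via d_i = x_i mod 19, x_{i+1} = (x_i − d_i)/19. The first 6 digits are (1, 0, 0, 10, 3, 0).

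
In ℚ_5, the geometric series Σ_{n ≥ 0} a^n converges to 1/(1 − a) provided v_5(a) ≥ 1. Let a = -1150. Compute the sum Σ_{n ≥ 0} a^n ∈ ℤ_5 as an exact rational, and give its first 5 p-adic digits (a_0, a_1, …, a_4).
Σ a^n = 1/(1 − a) = 1/1151;  first 5 digits = (1, 0, 4, 0, 4)

v_5(a) = 2 ≥ 1, so the series converges in ℤ_5 to 1/(1 − a) = 1/(1 − (-1150)) = 1/1151. Expand this rational in ℤ_5: compute digits iteratively via d_i = x_i mod 5, x_{i+1} = (x_i − d_i)/5. The first 5 digits are (1, 0, 4, 0, 4).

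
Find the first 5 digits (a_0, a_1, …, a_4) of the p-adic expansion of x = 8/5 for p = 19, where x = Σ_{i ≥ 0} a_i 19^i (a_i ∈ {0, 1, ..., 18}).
(a_0, …, a_4) = (13, 7, 11, 7, 11)

v_19(8/5) = 0 (numerator and denominator both coprime to 19), so x ∈ ℤ_19^×. Compute digits iteratively via a_i = x_i mod 19, x_{i+1} = (x_i − a_i)/19, with x_0 = x:
  x_0 = 8/5;  a_0 = 13;  x_1 = (x_0 − 13)/19 = -3/5
  x_1 = -3/5;  a_1 = 7;  x_2 = (x_1 − 7)/19 = -2/5
  x_2 = -2/5;  a_2 = 11;  x_3 = (x_2 − 11)/19 = -3/5
  x_3 = -3/5;  a_3 = 7;  x_4 = (x_3 − 7)/19 = -2/5
  x_4 = -2/5;  a_4 = 11;  x_5 = (x_4 − 11)/19 = -3/5
Digits: (13, 7, 11, 7, 11).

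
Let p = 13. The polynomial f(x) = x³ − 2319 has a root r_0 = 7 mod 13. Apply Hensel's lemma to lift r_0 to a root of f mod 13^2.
r_1 = 163 (mod 169)

Hensel: r_{i+1} = r_i − f(r_i)/f′(r_i) mod 13^{i+2}, where f′(x) = 3x². Iterate:
  r_0 = 7 (mod 13)
  r_1 = 163 (mod 169)
Final: r = 163 with f(r) ≡ 0 mod 13^2.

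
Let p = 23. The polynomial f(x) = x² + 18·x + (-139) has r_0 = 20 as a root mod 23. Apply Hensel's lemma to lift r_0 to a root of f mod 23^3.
r_2 = 894 (mod 12167)

Hensel: r_{i+1} = r_i − f(r_i)·(f′(r_i))^{-1} mod 23^{i+2}, f′(x) = 2x + 18. Iterate:
  r_0 = 20 (mod 23)
  r_1 = 365 (mod 529)
  r_2 = 894 (mod 12167)
Final: r = 894 satisfies f(r) ≡ 0 mod 23^3.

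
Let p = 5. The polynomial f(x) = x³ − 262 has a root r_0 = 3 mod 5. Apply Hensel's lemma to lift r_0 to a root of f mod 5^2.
r_1 = 8 (mod 25)

Hensel: r_{i+1} = r_i − f(r_i)/f′(r_i) mod 5^{i+2}, where f′(x) = 3x². Iterate:
  r_0 = 3 (mod 5)
  r_1 = 8 (mod 25)
Final: r = 8 with f(r) ≡ 0 mod 5^2.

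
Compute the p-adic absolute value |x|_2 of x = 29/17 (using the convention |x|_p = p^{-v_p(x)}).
|29/17|_2 = 1

Step 1 — compute v_2(x) by factoring powers of 2 out of the numerator and denominator: v_2(29/17) = 0. Step 2 — apply |x|_p = p^{-v_p(x)} = 2^{0} = 1.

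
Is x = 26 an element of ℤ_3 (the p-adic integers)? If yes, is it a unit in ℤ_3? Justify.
x ∈ ℤ_3^× (unit); v_3(x) = 0

ℤ_3 = {x ∈ ℚ_3 : v_3(x) ≥ 0} and ℤ_3^× = {x ∈ ℤ_3 : v_3(x) = 0}. Here v_3(26) = v_3(num) − v_3(den) = 0; compare against these criteria.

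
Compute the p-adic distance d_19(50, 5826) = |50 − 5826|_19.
d_19(50, 5826) = 1/361

Step 1 — x − y = 50 − 5826 = -5776. Step 2 — v_19(-5776) = 2 (factor: -5776 = −(19^2 · 16); the sign does not affect v_p). Step 3 — |x − y|_19 = 19^{-2} = 1/361.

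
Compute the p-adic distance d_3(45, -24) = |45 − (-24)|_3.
d_3(45, -24) = 1/3

Step 1 — x − y = 45 − (-24) = 69. Step 2 — v_3(69) = 1 (factor: 69 = (3^1 · 23); the sign does not affect v_p). Step 3 — |x − y|_3 = 3^{-1} = 1/3.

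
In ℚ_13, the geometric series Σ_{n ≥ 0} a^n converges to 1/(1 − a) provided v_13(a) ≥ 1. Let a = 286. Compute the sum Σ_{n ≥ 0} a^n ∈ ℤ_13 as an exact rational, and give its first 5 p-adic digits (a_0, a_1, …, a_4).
Σ a^n = 1/(1 − a) = -1/285;  first 5 digits = (1, 9, 4, 12, 11)

v_13(a) = 1 ≥ 1, so the series converges in ℤ_13 to 1/(1 − a) = 1/(1 − 286) = -1/285. Expand this rational in ℤ_13: compute digits iteratively via d_i = x_i mod 13, x_{i+1} = (x_i − d_i)/13. The first 5 digits are (1, 9, 4, 12, 11).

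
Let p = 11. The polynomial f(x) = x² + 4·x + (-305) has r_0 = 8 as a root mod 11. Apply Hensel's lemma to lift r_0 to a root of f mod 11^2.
r_1 = 85 (mod 121)

Hensel: r_{i+1} = r_i − f(r_i)·(f′(r_i))^{-1} mod 11^{i+2}, f′(x) = 2x + 4. Iterate:
  r_0 = 8 (mod 11)
  r_1 = 85 (mod 121)
Final: r = 85 satisfies f(r) ≡ 0 mod 11^2.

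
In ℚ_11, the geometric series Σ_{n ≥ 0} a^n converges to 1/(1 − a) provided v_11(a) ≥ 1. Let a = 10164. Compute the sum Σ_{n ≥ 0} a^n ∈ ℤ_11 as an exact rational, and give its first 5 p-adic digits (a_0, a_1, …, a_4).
Σ a^n = 1/(1 − a) = -1/10163;  first 5 digits = (1, 0, 7, 7, 5)

v_11(a) = 2 ≥ 1, so the series converges in ℤ_11 to 1/(1 − a) = 1/(1 − 10164) = -1/10163. Expand this rational in ℤ_11: compute digits iteratively via d_i = x_i mod 11, x_{i+1} = (x_i − d_i)/11. The first 5 digits are (1, 0, 7, 7, 5).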